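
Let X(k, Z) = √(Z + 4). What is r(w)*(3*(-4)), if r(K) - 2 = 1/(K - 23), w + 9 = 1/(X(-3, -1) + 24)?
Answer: -13825464/585217 - 12*√3/585217 ≈ -23.625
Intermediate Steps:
X(k, Z) = √(4 + Z)
w = -9 + 1/(24 + √3) (w = -9 + 1/(√(4 - 1) + 24) = -9 + 1/(√3 + 24) = -9 + 1/(24 + √3) ≈ -8.9611)
r(K) = 2 + 1/(-23 + K) (r(K) = 2 + 1/(K - 23) = 2 + 1/(-23 + K))
r(w)*(3*(-4)) = ((-45 + 2*(-1711/191 - √3/573))/(-23 + (-1711/191 - √3/573)))*(3*(-4)) = ((-45 + (-3422/191 - 2*√3/573))/(-6104/191 - √3/573))*(-12) = ((-12017/191 - 2*√3/573)/(-6104/191 - √3/573))*(-12) = -12*(-12017/191 - 2*√3/573)/(-6104/191 - √3/573)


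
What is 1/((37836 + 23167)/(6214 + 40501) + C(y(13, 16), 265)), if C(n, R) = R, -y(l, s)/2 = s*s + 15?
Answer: 46715/12440478 ≈ 0.0037551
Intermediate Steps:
y(l, s) = -30 - 2*s² (y(l, s) = -2*(s*s + 15) = -2*(s² + 15) = -2*(15 + s²) = -30 - 2*s²)
1/((37836 + 23167)/(6214 + 40501) + C(y(13, 16), 265)) = 1/((37836 + 23167)/(6214 + 40501) + 265) = 1/(61003/46715 + 265) = 1/(12440478/46715) = 46715/12440478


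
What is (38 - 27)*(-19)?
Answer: -209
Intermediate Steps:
(38 - 27)*(-19) = 11*(-19) = -209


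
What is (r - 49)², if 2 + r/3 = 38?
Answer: 3481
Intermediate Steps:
r = 108 (r = -6 + 3*38 = -6 + 114 = 108)
(r - 49)² = (108 - 49)² = 59² = 3481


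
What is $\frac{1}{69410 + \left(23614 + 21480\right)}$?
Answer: $\frac{1}{114504} \approx 8.7333 \cdot 10^{-6}$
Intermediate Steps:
$\frac{1}{69410 + \left(23614 + 21480\right)} = \frac{1}{69410 + 45094} = \frac{1}{114504}$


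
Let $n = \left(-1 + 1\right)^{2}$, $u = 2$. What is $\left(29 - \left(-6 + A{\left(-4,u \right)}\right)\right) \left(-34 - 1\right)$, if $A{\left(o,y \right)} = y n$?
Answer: $-1225$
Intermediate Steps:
$n = 0$ ($n = 0^{2} = 0$)
$A{\left(o,y \right)} = 0$ ($A{\left(o,y \right)} = y 0 = 0$)
$\left(29 - \left(-6 + A{\left(-4,u \right)}\right)\right) \left(-34 - 1\right) = \left(29 - \left(-6 + 0\right)\right) \left(-34 - 1\right) = \left(29 - -6\right) \left(-34 - 1\right) = \left(29 + 6\right) \left(-35\right) = 35 \left(-35\right) = -1225$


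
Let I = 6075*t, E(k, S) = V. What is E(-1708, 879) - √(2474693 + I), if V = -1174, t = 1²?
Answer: -1174 - 8*√38762 ≈ -2749.0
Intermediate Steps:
t = 1
E(k, S) = -1174
I = 6075 (I = 6075*1 = 6075)
E(-1708, 879) - √(2474693 + I) = -1174 - √(2474693 + 6075) = -1174 - √2480768 = -1174 - 8*√38762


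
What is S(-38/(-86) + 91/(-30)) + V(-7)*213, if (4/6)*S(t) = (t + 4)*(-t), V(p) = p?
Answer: -1648041169/1109400 ≈ -1485.5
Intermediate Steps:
S(t) = -3*t*(4 + t)/2 (S(t) = 3*((t + 4)*(-t))/2 = 3*((4 + t)*(-t))/2 = 3*(-t*(4 + t))/2 = -3*t*(4 + t)/2)
S(-38/(-86) + 91/(-30)) + V(-7)*213 = -3*(-38/(-86) + 91/(-30))*(4 + (-38/(-86) + 91/(-30)))/2 - 7*213 = -3*(-38*(-1/86) + 91*(-1/30))*(4 + (-38*(-1/86) + 91*(-1/30)))/2 - 1491 = -3*(19/43 - 91/30)*(4 + (19/43 - 91/30))/2 - 1491 = -3/2*(-3343/1290)*(4 - 3343/1290) - 1491 = -3/2*(-3343/1290)*1817/1290 - 1491 = 6074231/1109400 - 1491 = -1648041169/1109400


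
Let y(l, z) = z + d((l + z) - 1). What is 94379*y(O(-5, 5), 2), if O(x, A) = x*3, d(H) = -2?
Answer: 0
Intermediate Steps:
O(x, A) = 3*x
y(l, z) = -2 + z (y(l, z) = z - 2 = -2 + z)
94379*y(O(-5, 5), 2) = 94379*(-2 + 2) = 94379*0 = 0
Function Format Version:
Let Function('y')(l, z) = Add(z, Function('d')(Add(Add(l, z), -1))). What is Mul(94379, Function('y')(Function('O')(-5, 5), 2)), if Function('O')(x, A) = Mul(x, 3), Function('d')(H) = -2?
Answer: 0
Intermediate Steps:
Function('O')(x, A) = Mul(3, x)
Function('y')(l, z) = Add(-2, z) (Function('y')(l, z) = Add(z, -2) = Add(-2, z))
Mul(94379, Function('y')(Function('O')(-5, 5), 2)) = Mul(94379, Add(-2, 2)) = Mul(94379, 0) = 0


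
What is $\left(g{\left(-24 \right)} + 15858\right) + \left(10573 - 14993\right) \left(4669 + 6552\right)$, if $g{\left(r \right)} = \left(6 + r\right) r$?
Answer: $-49580530$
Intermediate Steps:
$g{\left(r \right)} = r \left(6 + r\right)$
$\left(g{\left(-24 \right)} + 15858\right) + \left(10573 - 14993\right) \left(4669 + 6552\right) = \left(- 24 \left(6 - 24\right) + 15858\right) + \left(10573 - 14993\right) \left(4669 + 6552\right) = \left(\left(-24\right) \left(-18\right) + 15858\right) - 49596820 = \left(432 + 15858\right) - 49596820 = 16290 - 49596820 = -49580530$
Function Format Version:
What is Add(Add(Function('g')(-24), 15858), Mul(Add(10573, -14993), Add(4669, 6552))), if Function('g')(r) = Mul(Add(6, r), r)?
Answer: -49580530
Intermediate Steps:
Function('g')(r) = Mul(r, Add(6, r))
Add(Add(Function('g')(-24), 15858), Mul(Add(10573, -14993), Add(4669, 6552))) = Add(Add(Mul(-24, Add(6, -24)), 15858), Mul(Add(10573, -14993), Add(4669, 6552))) = Add(Add(Mul(-24, -18), 15858), Mul(-4420, 11221)) = Add(Add(432, 15858), -49596820) = Add(16290, -49596820) = -49580530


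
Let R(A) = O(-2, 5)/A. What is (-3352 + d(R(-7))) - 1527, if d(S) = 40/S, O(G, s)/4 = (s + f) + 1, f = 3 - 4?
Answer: -4893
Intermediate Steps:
f = -1
O(G, s) = 4*s (O(G, s) = 4*((s - 1) + 1) = 4*((-1 + s) + 1) = 4*s)
R(A) = 20/A (R(A) = (4*5)/A = 20/A)
(-3352 + d(R(-7))) - 1527 = (-3352 + 40/((20/(-7)))) - 1527 = (-3352 + 40/((20*(-⅐)))) - 1527 = (-3352 + 40/(-20/7)) - 1527 = (-3352 + 40*(-7/20)) - 1527 = (-3352 - 14) - 1527 = -3366 - 1527 = -4893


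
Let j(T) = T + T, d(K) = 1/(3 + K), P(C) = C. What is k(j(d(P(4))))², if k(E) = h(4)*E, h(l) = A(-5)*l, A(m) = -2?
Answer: 256/49 ≈ 5.2245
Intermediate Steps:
h(l) = -2*l
j(T) = 2*T
k(E) = -8*E (k(E) = (-2*4)*E = -8*E)
k(j(d(P(4))))² = (-16/(3 + 4))² = (-16/7)² = 256/49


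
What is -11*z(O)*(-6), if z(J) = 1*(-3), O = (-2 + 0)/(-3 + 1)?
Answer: -198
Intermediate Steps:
O = 1 (O = -2/(-2) = -2*(-½) = 1)
z(J) = -3
-11*z(O)*(-6) = -11*(-3)*(-6) = 33*(-6) = -198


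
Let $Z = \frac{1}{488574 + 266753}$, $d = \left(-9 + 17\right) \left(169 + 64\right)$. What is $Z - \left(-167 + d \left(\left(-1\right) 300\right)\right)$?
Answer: $\frac{422504998010}{755327} \approx 5.5937 \cdot 10^{5}$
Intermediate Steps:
$d = 1864$ ($d = 8 \cdot 233 = 1864$)
$Z = \frac{1}{755327} \approx 1.3239 \cdot 10^{-6}$
$Z - \left(-167 + d \left(\left(-1\right) 300\right)\right) = \frac{1}{755327} - \left(-167 + 1864 \left(\left(-1\right) 300\right)\right) = \frac{1}{755327} - \left(-167 + 1864 \left(-300\right)\right) = \frac{1}{755327} - \left(-167 - 559200\right) = \frac{1}{755327} - -559367 = \frac{1}{755327} + 559367 = \frac{422504998010}{755327}$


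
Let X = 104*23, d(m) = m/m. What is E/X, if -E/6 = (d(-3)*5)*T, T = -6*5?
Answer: 225/598 ≈ 0.37625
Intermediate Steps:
T = -30
d(m) = 1
E = 900 (E = -6*1*5*(-30) = -30*(-30) = -6*(-150) = 900)
X = 2392
E/X = 900/2392 = 900*(1/2392) = 225/598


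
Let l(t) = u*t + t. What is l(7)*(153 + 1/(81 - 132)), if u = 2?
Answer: 54614/17 ≈ 3212.6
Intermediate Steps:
l(t) = 3*t (l(t) = 2*t + t = 3*t)
l(7)*(153 + 1/(81 - 132)) = (3*7)*(153 + 1/(81 - 132)) = 21*(153 + 1/(-51)) = 21*(153 - 1/51) = 21*(7802/51) = 54614/17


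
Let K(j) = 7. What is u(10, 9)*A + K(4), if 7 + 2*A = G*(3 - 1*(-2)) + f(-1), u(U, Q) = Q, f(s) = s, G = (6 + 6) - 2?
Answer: 196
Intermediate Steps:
G = 10 (G = 12 - 2 = 10)
A = 21 (A = -7/2 + (10*(3 - 1*(-2)) - 1)/2 = -7/2 + (10*(3 + 2) - 1)/2 = -7/2 + (10*5 - 1)/2 = -7/2 + (50 - 1)/2 = -7/2 + (½)*49 = -7/2 + 49/2 = 21)
u(10, 9)*A + K(4) = 9*21 + 7 = 189 + 7 = 196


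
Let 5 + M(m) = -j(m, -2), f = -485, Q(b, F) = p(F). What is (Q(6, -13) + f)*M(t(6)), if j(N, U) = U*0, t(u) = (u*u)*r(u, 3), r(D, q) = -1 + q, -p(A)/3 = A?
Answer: 2230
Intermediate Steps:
p(A) = -3*A
Q(b, F) = -3*F
t(u) = 2*u² (t(u) = (u*u)*(-1 + 3) = u²*2 = 2*u²)
j(N, U) = 0
M(m) = -5 (M(m) = -5 - 1*0 = -5 + 0 = -5)
(Q(6, -13) + f)*M(t(6)) = (-3*(-13) - 485)*(-5) = (39 - 485)*(-5) = -446*(-5) = 2230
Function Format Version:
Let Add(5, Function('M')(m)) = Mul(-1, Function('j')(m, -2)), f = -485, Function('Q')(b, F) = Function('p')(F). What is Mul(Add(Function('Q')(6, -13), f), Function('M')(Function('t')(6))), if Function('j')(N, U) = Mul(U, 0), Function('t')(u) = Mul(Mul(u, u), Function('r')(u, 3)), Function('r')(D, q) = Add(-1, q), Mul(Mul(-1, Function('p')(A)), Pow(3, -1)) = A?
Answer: 2230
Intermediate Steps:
Function('p')(A) = Mul(-3, A)
Function('Q')(b, F) = Mul(-3, F)
Function('t')(u) = Mul(2, Pow(u, 2)) (Function('t')(u) = Mul(Mul(u, u), Add(-1, 3)) = Mul(Pow(u, 2), 2) = Mul(2, Pow(u, 2)))
Function('j')(N, U) = 0
Function('M')(m) = -5 (Function('M')(m) = Add(-5, Mul(-1, 0)) = Add(-5, 0) = -5)
Mul(Add(Function('Q')(6, -13), f), Function('M')(Function('t')(6))) = Mul(Add(Mul(-3, -13), -485), -5) = Mul(Add(39, -485), -5) = Mul(-446, -5) = 2230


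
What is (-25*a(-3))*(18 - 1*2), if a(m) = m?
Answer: 1200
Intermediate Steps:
(-25*a(-3))*(18 - 1*2) = (-25*(-3))*(18 - 1*2) = 75*(18 - 2) = 75*16 = 1200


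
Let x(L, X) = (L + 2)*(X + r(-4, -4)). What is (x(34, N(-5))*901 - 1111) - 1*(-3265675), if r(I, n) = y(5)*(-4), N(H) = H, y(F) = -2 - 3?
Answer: 3751104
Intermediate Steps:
y(F) = -5
r(I, n) = 20 (r(I, n) = -5*(-4) = 20)
x(L, X) = (2 + L)*(20 + X) (x(L, X) = (L + 2)*(X + 20) = (2 + L)*(20 + X))
(x(34, N(-5))*901 - 1111) - 1*(-3265675) = ((40 + 2*(-5) + 20*34 + 34*(-5))*901 - 1111) - 1*(-3265675) = ((40 - 10 + 680 - 170)*901 - 1111) + 3265675 = (540*901 - 1111) + 3265675 = (486540 - 1111) + 3265675 = 485429 + 3265675 = 3751104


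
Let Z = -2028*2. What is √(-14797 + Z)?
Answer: I*√18853 ≈ 137.31*I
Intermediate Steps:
Z = -4056
√(-14797 + Z) = √(-14797 - 4056) = √(-18853) = I*√18853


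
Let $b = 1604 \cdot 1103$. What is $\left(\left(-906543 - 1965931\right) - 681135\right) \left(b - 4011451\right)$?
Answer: $7968040690551$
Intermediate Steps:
$b = 1769212$
$\left(\left(-906543 - 1965931\right) - 681135\right) \left(b - 4011451\right) = \left(\left(-906543 - 1965931\right) - 681135\right) \left(1769212 - 4011451\right) = \left(\left(-906543 - 1965931\right) - 681135\right) \left(-2242239\right) = \left(-2872474 - 681135\right) \left(-2242239\right) = \left(-3553609\right) \left(-2242239\right) = 7968040690551$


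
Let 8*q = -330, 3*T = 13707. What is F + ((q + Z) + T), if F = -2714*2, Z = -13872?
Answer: -59089/4 ≈ -14772.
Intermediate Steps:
T = 4569 (T = (⅓)*13707 = 4569)
q = -165/4 (q = (⅛)*(-330) = -165/4 ≈ -41.250)
F = -5428
F + ((q + Z) + T) = -5428 + ((-165/4 - 13872) + 4569) = -5428 + (-55653/4 + 4569) = -5428 - 37377/4 = -59089/4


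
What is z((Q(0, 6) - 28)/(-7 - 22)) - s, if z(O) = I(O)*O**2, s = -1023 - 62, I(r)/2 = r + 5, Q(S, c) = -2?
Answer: 26777065/24389 ≈ 1097.9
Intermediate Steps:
I(r) = 10 + 2*r (I(r) = 2*(r + 5) = 2*(5 + r) = 10 + 2*r)
s = -1085
z(O) = O**2*(10 + 2*O) (z(O) = (10 + 2*O)*O**2 = O**2*(10 + 2*O))
z((Q(0, 6) - 28)/(-7 - 22)) - s = 2*((-2 - 28)/(-7 - 22))**2*(5 + (-2 - 28)/(-7 - 22)) - 1*(-1085) = 2*(-30/(-29))**2*(5 - 30/(-29)) + 1085 = 2*(-30*(-1/29))**2*(5 - 30*(-1/29)) + 1085 = 2*(30/29)**2*(5 + 30/29) + 1085 = 2*(900/841)*(175/29) + 1085 = 315000/24389 + 1085 = 26777065/24389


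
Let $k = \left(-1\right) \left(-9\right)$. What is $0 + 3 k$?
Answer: $27$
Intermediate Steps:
$k = 9$
$0 + 3 k = 0 + 3 \cdot 9 = 0 + 27 = 27$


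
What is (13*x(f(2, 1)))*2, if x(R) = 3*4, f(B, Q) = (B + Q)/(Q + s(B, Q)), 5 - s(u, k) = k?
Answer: 312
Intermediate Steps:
s(u, k) = 5 - k
f(B, Q) = B/5 + Q/5 (f(B, Q) = (B + Q)/(Q + (5 - Q)) = (B + Q)/5 = (B + Q)*(⅕) = B/5 + Q/5)
x(R) = 12
(13*x(f(2, 1)))*2 = (13*12)*2 = 156*2 = 312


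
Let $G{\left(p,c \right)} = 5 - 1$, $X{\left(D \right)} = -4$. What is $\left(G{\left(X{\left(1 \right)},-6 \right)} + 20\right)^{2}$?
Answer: $576$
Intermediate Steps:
$G{\left(p,c \right)} = 4$ ($G{\left(p,c \right)} = 5 - 1 = 4$)
$\left(G{\left(X{\left(1 \right)},-6 \right)} + 20\right)^{2} = \left(4 + 20\right)^{2} = 24^{2} = 576$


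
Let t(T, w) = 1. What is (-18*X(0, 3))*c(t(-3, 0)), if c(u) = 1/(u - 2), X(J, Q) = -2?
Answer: -36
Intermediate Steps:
c(u) = 1/(-2 + u)
(-18*X(0, 3))*c(t(-3, 0)) = (-18*(-2))/(-2 + 1) = 36/(-1) = 36*(-1) = -36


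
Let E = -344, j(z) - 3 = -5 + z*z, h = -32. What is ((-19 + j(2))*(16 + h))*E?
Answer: -93568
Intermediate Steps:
j(z) = -2 + z**2 (j(z) = 3 + (-5 + z*z) = 3 + (-5 + z**2) = -2 + z**2)
((-19 + j(2))*(16 + h))*E = ((-19 + (-2 + 2**2))*(16 - 32))*(-344) = ((-19 + (-2 + 4))*(-16))*(-344) = ((-19 + 2)*(-16))*(-344) = -17*(-16)*(-344) = 272*(-344) = -93568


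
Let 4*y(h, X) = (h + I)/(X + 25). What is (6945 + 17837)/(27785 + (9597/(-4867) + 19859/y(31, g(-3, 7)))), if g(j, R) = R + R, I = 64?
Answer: 5729164715/13961942639 ≈ 0.41034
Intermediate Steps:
g(j, R) = 2*R
y(h, X) = (64 + h)/(4*(25 + X)) (y(h, X) = ((h + 64)/(X + 25))/4 = ((64 + h)/(25 + X))/4 = (64 + h)/(4*(25 + X)))
(6945 + 17837)/(27785 + (9597/(-4867) + 19859/y(31, g(-3, 7)))) = (6945 + 17837)/(27785 + (9597/(-4867) + 19859/(((64 + 31)/(4*(25 + 2*7)))))) = 24782/(27785 + (9597*(-1/4867) + 19859/(((¼)*95/(25 + 14))))) = 24782/(27785 + (-9597/4867 + 19859/(((¼)*95/39)))) = 24782/(27785 + (-9597/4867 + 19859/(((¼)*(1/39)*95)))) = 24782/(27785 + (-9597/4867 + 19859/(95/156))) = 24782/(27785 + (-9597/4867 + 19859*(156/95))) = 24782/(27785 + (-9597/4867 + 3098004/95)) = 24782/(27785 + 15077073753/462365) = 24782/(27923885278/462365) = 24782*(462365/27923885278) = 5729164715/13961942639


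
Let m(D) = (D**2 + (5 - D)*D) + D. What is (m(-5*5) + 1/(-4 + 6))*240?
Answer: -35880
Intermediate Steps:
m(D) = D + D**2 + D*(5 - D) (m(D) = (D**2 + D*(5 - D)) + D = D + D**2 + D*(5 - D))
(m(-5*5) + 1/(-4 + 6))*240 = (6*(-5*5) + 1/(-4 + 6))*240 = (6*(-25) + 1/2)*240 = (-150 + 1/2)*240 = -299/2*240 = -35880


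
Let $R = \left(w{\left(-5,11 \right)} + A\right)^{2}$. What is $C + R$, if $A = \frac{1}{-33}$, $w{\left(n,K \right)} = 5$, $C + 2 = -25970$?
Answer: $- \frac{28256612}{1089} \approx -25947.0$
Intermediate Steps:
$C = -25972$ ($C = -2 - 25970 = -25972$)
$A = - \frac{1}{33} \approx -0.030303$
$R = \frac{26896}{1089}$ ($R = \left(5 - \frac{1}{33}\right)^{2} = \left(\frac{164}{33}\right)^{2} = \frac{26896}{1089} \approx 24.698$)
$C + R = -25972 + \frac{26896}{1089} = - \frac{28256612}{1089}$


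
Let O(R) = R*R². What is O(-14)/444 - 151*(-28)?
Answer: 468622/111 ≈ 4221.8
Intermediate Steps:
O(R) = R³
O(-14)/444 - 151*(-28) = (-14)³/444 - 151*(-28) = -2744*1/444 + 4228 = -686/111 + 4228 = 468622/111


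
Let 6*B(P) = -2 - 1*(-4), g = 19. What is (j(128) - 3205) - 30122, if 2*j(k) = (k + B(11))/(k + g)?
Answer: -4199147/126 ≈ -33327.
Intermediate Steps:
B(P) = 1/3 (B(P) = (-2 - 1*(-4))/6 = (-2 + 4)/6 = (1/6)*2 = 1/3)
j(k) = (1/3 + k)/(2*(19 + k)) (j(k) = ((k + 1/3)/(k + 19))/2 = ((1/3 + k)/(19 + k))/2 = (1/3 + k)/(2*(19 + k)))
(j(128) - 3205) - 30122 = ((1 + 3*128)/(6*(19 + 128)) - 3205) - 30122 = ((1/6)*(1 + 384)/147 - 3205) - 30122 = ((1/6)*(1/147)*385 - 3205) - 30122 = (55/126 - 3205) - 30122 = -403775/126 - 30122 = -4199147/126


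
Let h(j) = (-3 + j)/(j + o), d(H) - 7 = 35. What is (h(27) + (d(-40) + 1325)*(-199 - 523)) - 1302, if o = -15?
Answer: -988274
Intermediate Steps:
d(H) = 42 (d(H) = 7 + 35 = 42)
h(j) = (-3 + j)/(-15 + j) (h(j) = (-3 + j)/(j - 15) = (-3 + j)/(-15 + j))
(h(27) + (d(-40) + 1325)*(-199 - 523)) - 1302 = ((-3 + 27)/(-15 + 27) + (42 + 1325)*(-199 - 523)) - 1302 = (24/12 + 1367*(-722)) - 1302 = ((1/12)*24 - 986974) - 1302 = (2 - 986974) - 1302 = -986972 - 1302 = -988274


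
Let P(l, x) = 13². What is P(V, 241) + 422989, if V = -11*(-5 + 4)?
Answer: 423158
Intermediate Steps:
V = 11 (V = -11*(-1) = 11)
P(l, x) = 169
P(V, 241) + 422989 = 169 + 422989 = 423158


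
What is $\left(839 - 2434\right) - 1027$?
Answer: $-2622$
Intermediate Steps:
$\left(839 - 2434\right) - 1027 = -1595 - 1027 = -2622$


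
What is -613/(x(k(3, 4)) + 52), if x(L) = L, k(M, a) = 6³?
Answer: -613/268 ≈ -2.2873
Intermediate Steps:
k(M, a) = 216
-613/(x(k(3, 4)) + 52) = -613/(216 + 52) = -613/268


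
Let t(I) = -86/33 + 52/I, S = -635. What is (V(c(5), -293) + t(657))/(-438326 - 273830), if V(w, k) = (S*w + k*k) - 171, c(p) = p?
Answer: -596230919/5146751412 ≈ -0.11585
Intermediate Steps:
V(w, k) = -171 + k² - 635*w (V(w, k) = (-635*w + k*k) - 171 = (-635*w + k²) - 171 = (k² - 635*w) - 171 = -171 + k² - 635*w)
t(I) = -86/33 + 52/I (t(I) = -86*1/33 + 52/I = -86/33 + 52/I)
(V(c(5), -293) + t(657))/(-438326 - 273830) = ((-171 + (-293)² - 635*5) + (-86/33 + 52/657))/(-438326 - 273830) = ((-171 + 85849 - 3175) + (-86/33 + 52*(1/657)))/(-712156) = (82503 + (-86/33 + 52/657))*(-1/712156) = (82503 - 18262/7227)*(-1/712156) = (596230919/7227)*(-1/712156) = -596230919/5146751412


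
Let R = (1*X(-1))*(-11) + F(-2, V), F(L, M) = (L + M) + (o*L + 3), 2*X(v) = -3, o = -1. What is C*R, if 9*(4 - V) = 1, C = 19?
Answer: 7999/18 ≈ 444.39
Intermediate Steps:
V = 35/9 (V = 4 - 1/9*1 = 4 - 1/9 = 35/9 ≈ 3.8889)
X(v) = -3/2 (X(v) = (1/2)*(-3) = -3/2)
F(L, M) = 3 + M (F(L, M) = (L + M) + (-L + 3) = (L + M) + (3 - L) = 3 + M)
R = 421/18 (R = (1*(-3/2))*(-11) + (3 + 35/9) = -3/2*(-11) + 62/9 = 33/2 + 62/9 = 421/18 ≈ 23.389)
C*R = 19*(421/18) = 7999/18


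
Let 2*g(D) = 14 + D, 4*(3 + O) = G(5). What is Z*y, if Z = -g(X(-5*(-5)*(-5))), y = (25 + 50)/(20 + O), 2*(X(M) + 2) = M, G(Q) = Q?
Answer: 7575/73 ≈ 103.77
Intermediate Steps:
O = -7/4 (O = -3 + (1/4)*5 = -3 + 5/4 = -7/4 ≈ -1.7500)
X(M) = -2 + M/2
g(D) = 7 + D/2 (g(D) = (14 + D)/2 = 7 + D/2)
y = 300/73 (y = (25 + 50)/(20 - 7/4) = 75/(73/4) = 75*(4/73) = 300/73 ≈ 4.1096)
Z = 101/4 (Z = -(7 + (-2 + (-5*(-5)*(-5))/2)/2) = -(7 + (-2 + (25*(-5))/2)/2) = -(7 + (-2 + (1/2)*(-125))/2) = -(7 + (-2 - 125/2)/2) = -(7 + (1/2)*(-129/2)) = -(7 - 129/4) = -1*(-101/4) = 101/4 ≈ 25.250)
Z*y = (101/4)*(300/73) = 7575/73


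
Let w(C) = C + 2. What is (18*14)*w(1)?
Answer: 756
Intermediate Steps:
w(C) = 2 + C
(18*14)*w(1) = (18*14)*(2 + 1) = 252*3 = 756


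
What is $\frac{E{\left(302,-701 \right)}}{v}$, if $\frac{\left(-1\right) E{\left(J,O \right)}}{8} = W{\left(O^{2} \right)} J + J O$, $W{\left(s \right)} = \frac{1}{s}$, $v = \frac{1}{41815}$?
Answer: $\frac{34800307681384000}{491401} \approx 7.0819 \cdot 10^{10}$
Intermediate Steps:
$v = \frac{1}{41815} \approx 2.3915 \cdot 10^{-5}$
$E{\left(J,O \right)} = - 8 J O - \frac{8 J}{O^{2}}$ ($E{\left(J,O \right)} = - 8 \left(\frac{J}{O^{2}} + J O\right) = - 8 \left(J O + \frac{J}{O^{2}}\right) = - 8 J O - \frac{8 J}{O^{2}}$)
$\frac{E{\left(302,-701 \right)}}{v} = \left(-8\right) 302 \cdot \frac{1}{491401} \left(1 + \left(-701\right)^{3}\right) \frac{1}{\frac{1}{41815}} = \left(-8\right) 302 \cdot \frac{1}{491401} \left(1 - 344472101\right) 41815 = \left(-8\right) 302 \cdot \frac{1}{491401} \left(-344472100\right) 41815 = \frac{832244593600}{491401} \cdot 41815 = \frac{34800307681384000}{491401}$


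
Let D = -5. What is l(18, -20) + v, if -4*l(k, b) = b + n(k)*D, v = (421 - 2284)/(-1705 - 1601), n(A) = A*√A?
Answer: 6131/1102 + 135*√2/2 ≈ 101.02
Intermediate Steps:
n(A) = A^(3/2)
v = 621/1102 (v = -1863/(-3306) = -1863*(-1/3306) = 621/1102 ≈ 0.56352)
l(k, b) = -b/4 + 5*k^(3/2)/4 (l(k, b) = -(b + k^(3/2)*(-5))/4 = -(b - 5*k^(3/2))/4 = -b/4 + 5*k^(3/2)/4)
l(18, -20) + v = (-¼*(-20) + 5*18^(3/2)/4) + 621/1102 = (5 + 5*(54*√2)/4) + 621/1102 = (5 + 135*√2/2) + 621/1102 = 6131/1102 + 135*√2/2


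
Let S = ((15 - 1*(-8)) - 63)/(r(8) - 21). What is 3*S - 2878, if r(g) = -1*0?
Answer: -20106/7 ≈ -2872.3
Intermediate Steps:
r(g) = 0
S = 40/21 (S = ((15 - 1*(-8)) - 63)/(0 - 21) = ((15 + 8) - 63)/(-21) = (23 - 63)*(-1/21) = -40*(-1/21) = 40/21 ≈ 1.9048)
3*S - 2878 = 3*(40/21) - 2878 = 40/7 - 2878 = -20106/7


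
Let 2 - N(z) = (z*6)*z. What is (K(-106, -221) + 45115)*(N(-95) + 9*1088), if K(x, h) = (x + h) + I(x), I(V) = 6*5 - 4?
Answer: -1987769784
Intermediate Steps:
I(V) = 26 (I(V) = 30 - 4 = 26)
N(z) = 2 - 6*z**2 (N(z) = 2 - z*6*z = 2 - 6*z*z = 2 - 6*z**2)
K(x, h) = 26 + h + x (K(x, h) = (x + h) + 26 = (h + x) + 26 = 26 + h + x)
(K(-106, -221) + 45115)*(N(-95) + 9*1088) = ((26 - 221 - 106) + 45115)*((2 - 6*(-95)**2) + 9*1088) = (-301 + 45115)*((2 - 6*9025) + 9792) = 44814*((2 - 54150) + 9792) = 44814*(-54148 + 9792) = 44814*(-44356) = -1987769784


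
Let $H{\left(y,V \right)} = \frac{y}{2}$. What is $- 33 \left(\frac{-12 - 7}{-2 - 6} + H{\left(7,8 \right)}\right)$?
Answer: $- \frac{1551}{8} \approx -193.88$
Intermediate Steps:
$H{\left(y,V \right)} = \frac{y}{2}$ ($H{\left(y,V \right)} = y \frac{1}{2} = \frac{y}{2}$)
$- 33 \left(\frac{-12 - 7}{-2 - 6} + H{\left(7,8 \right)}\right) = - 33 \left(\frac{-12 - 7}{-2 - 6} + \frac{1}{2} \cdot 7\right) = - 33 \left(- \frac{19}{-8} + \frac{7}{2}\right) = - 33 \left(\left(-19\right) \left(- \frac{1}{8}\right) + \frac{7}{2}\right) = - 33 \left(\frac{19}{8} + \frac{7}{2}\right) = \left(-33\right) \frac{47}{8} = - \frac{1551}{8}$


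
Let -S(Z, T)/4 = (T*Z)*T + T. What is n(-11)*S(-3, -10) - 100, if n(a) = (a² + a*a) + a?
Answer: 286340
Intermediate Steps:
S(Z, T) = -4*T - 4*Z*T² (S(Z, T) = -4*((T*Z)*T + T) = -4*(Z*T² + T) = -4*(T + Z*T²) = -4*T - 4*Z*T²)
n(a) = a + 2*a² (n(a) = (a² + a²) + a = 2*a² + a = a + 2*a²)
n(-11)*S(-3, -10) - 100 = (-11*(1 + 2*(-11)))*(-4*(-10)*(1 - 10*(-3))) - 100 = (-11*(1 - 22))*(-4*(-10)*(1 + 30)) - 100 = (-11*(-21))*(-4*(-10)*31) - 100 = 231*1240 - 100 = 286440 - 100 = 286340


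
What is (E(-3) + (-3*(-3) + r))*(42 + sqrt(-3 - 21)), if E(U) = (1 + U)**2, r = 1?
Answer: 588 + 28*I*sqrt(6) ≈ 588.0 + 68.586*I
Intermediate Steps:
(E(-3) + (-3*(-3) + r))*(42 + sqrt(-3 - 21)) = ((1 - 3)**2 + (-3*(-3) + 1))*(42 + sqrt(-3 - 21)) = ((-2)**2 + (9 + 1))*(42 + sqrt(-24)) = (4 + 10)*(42 + 2*I*sqrt(6)) = 14*(42 + 2*I*sqrt(6)) = 588 + 28*I*sqrt(6)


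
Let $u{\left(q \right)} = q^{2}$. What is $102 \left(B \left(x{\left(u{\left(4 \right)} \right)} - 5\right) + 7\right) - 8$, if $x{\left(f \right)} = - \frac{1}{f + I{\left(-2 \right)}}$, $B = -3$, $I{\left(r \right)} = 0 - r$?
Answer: $2253$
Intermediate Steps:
$I{\left(r \right)} = - r$
$x{\left(f \right)} = - \frac{1}{2 + f}$ ($x{\left(f \right)} = - \frac{1}{f - -2} = - \frac{1}{f + 2} = - \frac{1}{2 + f}$)
$102 \left(B \left(x{\left(u{\left(4 \right)} \right)} - 5\right) + 7\right) - 8 = 102 \left(- 3 \left(- \frac{1}{2 + 4^{2}} - 5\right) + 7\right) - 8 = 102 \left(- 3 \left(- \frac{1}{2 + 16} - 5\right) + 7\right) - 8 = 102 \left(- 3 \left(- \frac{1}{18} - 5\right) + 7\right) - 8 = 102 \left(\left(-3\right) \left(- \frac{91}{18}\right) + 7\right) - 8 = 102 \left(\frac{91}{6} + 7\right) - 8 = 102 \cdot \frac{133}{6} - 8 = 2261 - 8 = 2253$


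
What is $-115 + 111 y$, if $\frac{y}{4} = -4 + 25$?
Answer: $9209$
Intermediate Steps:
$y = 84$ ($y = 4 \left(-4 + 25\right) = 4 \cdot 21 = 84$)
$-115 + 111 y = -115 + 111 \cdot 84 = -115 + 9324 = 9209$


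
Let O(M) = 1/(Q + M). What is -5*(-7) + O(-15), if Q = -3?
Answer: 629/18 ≈ 34.944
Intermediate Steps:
O(M) = 1/(-3 + M)
-5*(-7) + O(-15) = -5*(-7) + 1/(-3 - 15) = 35 + 1/(-18) = 35 - 1/18 = 629/18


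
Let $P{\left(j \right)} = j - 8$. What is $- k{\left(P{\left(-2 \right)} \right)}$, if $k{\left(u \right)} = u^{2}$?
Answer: $-100$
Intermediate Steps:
$P{\left(j \right)} = -8 + j$ ($P{\left(j \right)} = j - 8 = -8 + j$)
$- k{\left(P{\left(-2 \right)} \right)} = - \left(-8 - 2\right)^{2} = - \left(-10\right)^{2} = \left(-1\right) 100 = -100$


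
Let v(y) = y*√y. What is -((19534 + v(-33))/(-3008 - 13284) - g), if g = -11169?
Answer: -90972907/8146 - 33*I*√33/16292 ≈ -11168.0 - 0.011636*I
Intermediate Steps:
v(y) = y^(3/2)
-((19534 + v(-33))/(-3008 - 13284) - g) = -((19534 + (-33)^(3/2))/(-3008 - 13284) - 1*(-11169)) = -((19534 - 33*I*√33)/(-16292) + 11169) = -((19534 - 33*I*√33)*(-1/16292) + 11169) = -((-9767/8146 + 33*I*√33/16292) + 11169) = -(90972907/8146 + 33*I*√33/16292) = -90972907/8146 - 33*I*√33/16292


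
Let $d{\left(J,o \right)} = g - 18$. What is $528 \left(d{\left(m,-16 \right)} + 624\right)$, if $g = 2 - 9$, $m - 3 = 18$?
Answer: $316272$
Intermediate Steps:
$m = 21$ ($m = 3 + 18 = 21$)
$g = -7$
$d{\left(J,o \right)} = -25$ ($d{\left(J,o \right)} = -7 - 18 = -25$)
$528 \left(d{\left(m,-16 \right)} + 624\right) = 528 \left(-25 + 624\right) = 528 \cdot 599 = 316272$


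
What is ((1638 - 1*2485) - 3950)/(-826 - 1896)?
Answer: 4797/2722 ≈ 1.7623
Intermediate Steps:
((1638 - 1*2485) - 3950)/(-826 - 1896) = ((1638 - 2485) - 3950)/(-2722) = (-847 - 3950)*(-1/2722) = -4797*(-1/2722) = 4797/2722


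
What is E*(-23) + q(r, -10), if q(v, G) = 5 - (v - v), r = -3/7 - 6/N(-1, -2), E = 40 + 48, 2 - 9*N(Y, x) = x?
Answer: -2019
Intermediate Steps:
N(Y, x) = 2/9 - x/9
E = 88
r = -195/14 (r = -3/7 - 6/(2/9 - ⅑*(-2)) = -3*⅐ - 6/(2/9 + 2/9) = -3/7 - 6/4/9 = -3/7 - 6*9/4 = -3/7 - 27/2 = -195/14 ≈ -13.929)
q(v, G) = 5 (q(v, G) = 5 - 1*0 = 5 + 0 = 5)
E*(-23) + q(r, -10) = 88*(-23) + 5 = -2024 + 5 = -2019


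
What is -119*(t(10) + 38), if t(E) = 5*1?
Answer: -5117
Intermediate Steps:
t(E) = 5
-119*(t(10) + 38) = -119*(5 + 38) = -119*43 = -5117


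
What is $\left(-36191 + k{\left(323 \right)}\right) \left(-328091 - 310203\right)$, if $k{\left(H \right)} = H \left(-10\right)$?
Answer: $25162187774$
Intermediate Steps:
$k{\left(H \right)} = - 10 H$
$\left(-36191 + k{\left(323 \right)}\right) \left(-328091 - 310203\right) = \left(-36191 - 3230\right) \left(-328091 - 310203\right) = \left(-36191 - 3230\right) \left(-638294\right) = \left(-39421\right) \left(-638294\right) = 25162187774$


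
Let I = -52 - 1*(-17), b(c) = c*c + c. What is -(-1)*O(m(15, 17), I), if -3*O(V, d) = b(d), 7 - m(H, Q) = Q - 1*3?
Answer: -1190/3 ≈ -396.67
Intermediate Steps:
b(c) = c + c² (b(c) = c² + c = c + c²)
m(H, Q) = 10 - Q (m(H, Q) = 7 - (Q - 1*3) = 7 - (Q - 3) = 7 - (-3 + Q) = 7 + (3 - Q) = 10 - Q)
I = -35 (I = -52 + 17 = -35)
O(V, d) = -d*(1 + d)/3
-(-1)*O(m(15, 17), I) = -(-1)*(-⅓*(-35)*(1 - 35)) = -(-1)*(-⅓*(-35)*(-34)) = -(-1)*(-1190)/3 = -1*1190/3 = -1190/3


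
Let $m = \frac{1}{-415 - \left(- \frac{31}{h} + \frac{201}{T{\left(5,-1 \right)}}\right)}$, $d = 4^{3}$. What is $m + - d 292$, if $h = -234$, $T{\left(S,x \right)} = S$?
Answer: $- \frac{9955827602}{532739} \approx -18688.0$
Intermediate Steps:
$d = 64$
$m = - \frac{1170}{532739}$ ($m = \frac{1}{-415 + \left(- \frac{201}{5} + \frac{31}{-234}\right)} = \frac{1}{-415 + \left(\left(-201\right) \frac{1}{5} + 31 \left(- \frac{1}{234}\right)\right)} = \frac{1}{-415 - \frac{47189}{1170}} = \frac{1}{- \frac{532739}{1170}} = - \frac{1170}{532739} \approx -0.0021962$)
$m + - d 292 = - \frac{1170}{532739} + \left(-1\right) 64 \cdot 292 = - \frac{1170}{532739} - 18688 = - \frac{9955827602}{532739}$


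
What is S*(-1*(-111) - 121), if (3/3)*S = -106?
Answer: 1060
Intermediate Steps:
S = -106
S*(-1*(-111) - 121) = -106*(-1*(-111) - 121) = -106*(111 - 121) = -106*(-10) = 1060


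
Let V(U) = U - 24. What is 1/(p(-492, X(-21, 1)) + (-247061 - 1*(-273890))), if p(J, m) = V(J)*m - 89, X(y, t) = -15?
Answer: 1/34480 ≈ 2.9002e-5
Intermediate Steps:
V(U) = -24 + U
p(J, m) = -89 + m*(-24 + J) (p(J, m) = (-24 + J)*m - 89 = m*(-24 + J) - 89 = -89 + m*(-24 + J))
1/(p(-492, X(-21, 1)) + (-247061 - 1*(-273890))) = 1/((-89 - 15*(-24 - 492)) + (-247061 - 1*(-273890))) = 1/((-89 - 15*(-516)) + (-247061 + 273890)) = 1/((-89 + 7740) + 26829) = 1/(7651 + 26829) = 1/34480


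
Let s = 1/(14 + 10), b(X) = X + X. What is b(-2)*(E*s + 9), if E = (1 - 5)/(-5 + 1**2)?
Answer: -217/6 ≈ -36.167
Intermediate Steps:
b(X) = 2*X
E = 1 (E = -4/(-5 + 1) = -4/(-4) = -4*(-1/4) = 1)
s = 1/24 ≈ 0.041667
b(-2)*(E*s + 9) = (2*(-2))*(1*(1/24) + 9) = -4*(1/24 + 9) = -4*217/24 = -217/6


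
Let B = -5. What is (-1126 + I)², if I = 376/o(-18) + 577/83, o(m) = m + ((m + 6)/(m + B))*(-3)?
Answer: 451865023151689/348755625 ≈ 1.2957e+6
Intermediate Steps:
o(m) = m - 3*(6 + m)/(-5 + m) (o(m) = m + ((m + 6)/(m - 5))*(-3) = m + ((6 + m)/(-5 + m))*(-3) = m - 3*(6 + m)/(-5 + m))
I = -229067/18675 (I = 376/(((-18 + (-18)² - 8*(-18))/(-5 - 18))) + 577/83 = 376/(((-18 + 324 + 144)/(-23))) + 577*(1/83) = 376/((-1/23*450)) + 577/83 = 376/(-450/23) + 577/83 = 376*(-23/450) + 577/83 = -4324/225 + 577/83 = -229067/18675 ≈ -12.266)
(-1126 + I)² = (-1126 - 229067/18675)² = (-21257117/18675)² = 451865023151689/348755625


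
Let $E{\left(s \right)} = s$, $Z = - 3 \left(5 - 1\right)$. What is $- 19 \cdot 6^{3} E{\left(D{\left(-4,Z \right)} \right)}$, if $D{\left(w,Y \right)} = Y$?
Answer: $49248$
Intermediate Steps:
$Z = -12$ ($Z = \left(-3\right) 4 = -12$)
$- 19 \cdot 6^{3} E{\left(D{\left(-4,Z \right)} \right)} = - 19 \cdot 6^{3} \left(-12\right) = \left(-19\right) 216 \left(-12\right) = \left(-4104\right) \left(-12\right) = 49248$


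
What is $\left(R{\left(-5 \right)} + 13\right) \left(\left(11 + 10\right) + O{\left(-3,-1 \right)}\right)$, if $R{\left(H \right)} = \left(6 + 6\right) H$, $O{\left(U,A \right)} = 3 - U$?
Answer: $-1269$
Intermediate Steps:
$R{\left(H \right)} = 12 H$
$\left(R{\left(-5 \right)} + 13\right) \left(\left(11 + 10\right) + O{\left(-3,-1 \right)}\right) = \left(12 \left(-5\right) + 13\right) \left(\left(11 + 10\right) + \left(3 - -3\right)\right) = \left(-60 + 13\right) \left(21 + \left(3 + 3\right)\right) = - 47 \left(21 + 6\right) = \left(-47\right) 27 = -1269$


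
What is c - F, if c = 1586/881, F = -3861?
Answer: 3403127/881 ≈ 3862.8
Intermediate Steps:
c = 1586/881 (c = 1586*(1/881) = 1586/881 ≈ 1.8002)
c - F = 1586/881 - 1*(-3861) = 1586/881 + 3861 = 3403127/881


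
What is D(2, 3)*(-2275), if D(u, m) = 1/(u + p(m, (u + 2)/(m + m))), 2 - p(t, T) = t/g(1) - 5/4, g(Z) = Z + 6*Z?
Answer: -12740/27 ≈ -471.85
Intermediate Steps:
g(Z) = 7*Z
p(t, T) = 13/4 - t/7 (p(t, T) = 2 - (t/((7*1)) - 5/4) = 2 - (t/7 - 5*1/4) = 2 - (t*(1/7) - 5/4) = 2 - (t/7 - 5/4) = 2 - (-5/4 + t/7) = 2 + (5/4 - t/7) = 13/4 - t/7)
D(u, m) = 1/(13/4 + u - m/7) (D(u, m) = 1/(u + (13/4 - m/7)) = 1/(13/4 + u - m/7))
D(2, 3)*(-2275) = (28/(91 - 4*3 + 28*2))*(-2275) = (28/(91 - 12 + 56))*(-2275) = (28/135)*(-2275) = -12740/27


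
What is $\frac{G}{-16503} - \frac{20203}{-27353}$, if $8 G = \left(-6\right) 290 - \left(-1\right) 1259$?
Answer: $\frac{2680437665}{3611252472} \approx 0.74225$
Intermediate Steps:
$G = - \frac{481}{8}$ ($G = \frac{\left(-6\right) 290 - \left(-1\right) 1259}{8} = \frac{-1740 - -1259}{8} = \frac{-1740 + 1259}{8} = \frac{1}{8} \left(-481\right) = - \frac{481}{8} \approx -60.125$)
$\frac{G}{-16503} - \frac{20203}{-27353} = - \frac{481}{8 \left(-16503\right)} - \frac{20203}{-27353} = \left(- \frac{481}{8}\right) \left(- \frac{1}{16503}\right) - - \frac{20203}{27353} = \frac{481}{132024} + \frac{20203}{27353} = \frac{2680437665}{3611252472}$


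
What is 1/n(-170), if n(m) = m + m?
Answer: -1/340 ≈ -0.0029412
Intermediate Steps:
n(m) = 2*m
1/n(-170) = 1/(2*(-170)) = 1/(-340) = -1/340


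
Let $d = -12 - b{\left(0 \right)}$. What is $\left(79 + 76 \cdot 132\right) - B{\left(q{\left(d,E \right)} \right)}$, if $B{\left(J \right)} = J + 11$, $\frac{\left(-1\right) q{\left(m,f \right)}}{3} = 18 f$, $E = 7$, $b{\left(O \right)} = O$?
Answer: $10478$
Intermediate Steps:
$d = -12$ ($d = -12 - 0 = -12 + 0 = -12$)
$q{\left(m,f \right)} = - 54 f$ ($q{\left(m,f \right)} = - 3 \cdot 18 f = - 54 f$)
$B{\left(J \right)} = 11 + J$
$\left(79 + 76 \cdot 132\right) - B{\left(q{\left(d,E \right)} \right)} = \left(79 + 76 \cdot 132\right) - \left(11 - 378\right) = \left(79 + 10032\right) - \left(11 - 378\right) = 10111 - -367 = 10111 + 367 = 10478$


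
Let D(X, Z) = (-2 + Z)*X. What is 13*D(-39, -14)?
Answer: 8112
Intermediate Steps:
D(X, Z) = X*(-2 + Z)
13*D(-39, -14) = 13*(-39*(-2 - 14)) = 13*(-39*(-16)) = 13*624 = 8112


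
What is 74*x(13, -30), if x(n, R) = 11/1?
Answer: 814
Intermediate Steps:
x(n, R) = 11 (x(n, R) = 11*1 = 11)
74*x(13, -30) = 74*11 = 814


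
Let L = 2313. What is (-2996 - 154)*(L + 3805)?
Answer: -19271700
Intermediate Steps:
(-2996 - 154)*(L + 3805) = (-2996 - 154)*(2313 + 3805) = -3150*6118 = -19271700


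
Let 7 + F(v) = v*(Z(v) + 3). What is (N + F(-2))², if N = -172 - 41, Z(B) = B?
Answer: 49284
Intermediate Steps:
F(v) = -7 + v*(3 + v) (F(v) = -7 + v*(v + 3) = -7 + v*(3 + v))
N = -213
(N + F(-2))² = (-213 + (-7 + (-2)² + 3*(-2)))² = (-213 + (-7 + 4 - 6))² = (-213 - 9)² = (-222)² = 49284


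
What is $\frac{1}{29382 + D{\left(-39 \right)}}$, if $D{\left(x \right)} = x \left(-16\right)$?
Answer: $\frac{1}{30006} \approx 3.3327 \cdot 10^{-5}$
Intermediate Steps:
$D{\left(x \right)} = - 16 x$
$\frac{1}{29382 + D{\left(-39 \right)}} = \frac{1}{29382 - -624} = \frac{1}{29382 + 624} = \frac{1}{30006}$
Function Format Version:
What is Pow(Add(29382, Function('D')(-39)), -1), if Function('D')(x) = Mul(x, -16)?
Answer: Rational(1, 30006) ≈ 3.3327e-5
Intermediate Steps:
Function('D')(x) = Mul(-16, x)
Pow(Add(29382, Function('D')(-39)), -1) = Pow(Add(29382, Mul(-16, -39)), -1) = Pow(Add(29382, 624), -1) = Pow(30006, -1) = Rational(1, 30006)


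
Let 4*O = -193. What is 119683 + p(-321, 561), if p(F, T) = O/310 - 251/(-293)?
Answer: 43483482251/363320 ≈ 1.1968e+5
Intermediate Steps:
O = -193/4 (O = (¼)*(-193) = -193/4 ≈ -48.250)
p(F, T) = 254691/363320 (p(F, T) = -193/4/310 - 251/(-293) = -193/4*1/310 - 251*(-1/293) = -193/1240 + 251/293 = 254691/363320)
119683 + p(-321, 561) = 119683 + 254691/363320 = 43483482251/363320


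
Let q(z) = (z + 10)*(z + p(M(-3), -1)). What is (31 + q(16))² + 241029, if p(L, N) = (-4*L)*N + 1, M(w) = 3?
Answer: 857254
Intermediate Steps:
p(L, N) = 1 - 4*L*N (p(L, N) = -4*L*N + 1 = 1 - 4*L*N)
q(z) = (10 + z)*(13 + z) (q(z) = (z + 10)*(z + (1 - 4*3*(-1))) = (10 + z)*(z + (1 + 12)) = (10 + z)*(z + 13) = (10 + z)*(13 + z))
(31 + q(16))² + 241029 = (31 + (130 + 16² + 23*16))² + 241029 = (31 + (130 + 256 + 368))² + 241029 = (31 + 754)² + 241029 = 785² + 241029 = 616225 + 241029 = 857254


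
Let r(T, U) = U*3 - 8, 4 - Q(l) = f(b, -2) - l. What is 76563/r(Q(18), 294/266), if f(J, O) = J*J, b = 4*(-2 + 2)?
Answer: -1454697/89 ≈ -16345.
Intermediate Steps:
b = 0 (b = 4*0 = 0)
f(J, O) = J²
Q(l) = 4 + l (Q(l) = 4 - (0² - l) = 4 - (0 - l) = 4 - (-1)*l = 4 + l)
r(T, U) = -8 + 3*U (r(T, U) = 3*U - 8 = -8 + 3*U)
76563/r(Q(18), 294/266) = 76563/(-8 + 3*(294/266)) = 76563/(-8 + 3*(294*(1/266))) = 76563/(-8 + 3*(21/19)) = 76563/(-8 + 63/19) = 76563/(-89/19) = 76563*(-19/89) = -1454697/89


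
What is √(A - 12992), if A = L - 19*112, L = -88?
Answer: 2*I*√3802 ≈ 123.32*I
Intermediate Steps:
A = -2216 (A = -88 - 19*112 = -88 - 2128 = -2216)
√(A - 12992) = √(-2216 - 12992) = √(-15208) = 2*I*√3802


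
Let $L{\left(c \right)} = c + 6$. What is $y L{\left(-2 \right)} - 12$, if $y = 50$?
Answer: $188$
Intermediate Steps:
$L{\left(c \right)} = 6 + c$
$y L{\left(-2 \right)} - 12 = 50 \left(6 - 2\right) - 12 = 50 \cdot 4 - 12 = 200 - 12 = 188$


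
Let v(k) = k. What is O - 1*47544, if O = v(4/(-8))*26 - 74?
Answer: -47631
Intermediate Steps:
O = -87 (O = (4/(-8))*26 - 74 = (4*(-⅛))*26 - 74 = -½*26 - 74 = -13 - 74 = -87)
O - 1*47544 = -87 - 1*47544 = -87 - 47544 = -47631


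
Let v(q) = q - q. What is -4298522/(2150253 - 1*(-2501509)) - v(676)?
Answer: -2149261/2325881 ≈ -0.92406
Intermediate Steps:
v(q) = 0
-4298522/(2150253 - 1*(-2501509)) - v(676) = -4298522/(2150253 - 1*(-2501509)) - 1*0 = -4298522/(2150253 + 2501509) + 0 = -4298522/4651762 + 0 = -4298522*1/4651762 + 0 = -2149261/2325881 + 0 = -2149261/2325881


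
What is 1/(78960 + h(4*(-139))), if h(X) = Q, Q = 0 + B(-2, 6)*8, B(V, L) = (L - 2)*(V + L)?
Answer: 1/79088 ≈ 1.2644e-5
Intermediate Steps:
B(V, L) = (-2 + L)*(L + V)
Q = 128 (Q = 0 + (6² - 2*6 - 2*(-2) + 6*(-2))*8 = 0 + (36 - 12 + 4 - 12)*8 = 0 + 16*8 = 0 + 128 = 128)
h(X) = 128
1/(78960 + h(4*(-139))) = 1/(78960 + 128) = 1/79088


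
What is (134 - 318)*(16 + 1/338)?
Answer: -497628/169 ≈ -2944.5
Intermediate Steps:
(134 - 318)*(16 + 1/338) = -184*(16 + 1/338) = -184*5409/338 = -497628/169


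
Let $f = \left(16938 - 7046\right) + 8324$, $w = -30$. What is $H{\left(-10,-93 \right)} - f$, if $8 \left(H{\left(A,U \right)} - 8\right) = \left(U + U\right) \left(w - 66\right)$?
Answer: $-15976$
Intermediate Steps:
$H{\left(A,U \right)} = 8 - 24 U$ ($H{\left(A,U \right)} = 8 + \frac{\left(U + U\right) \left(-30 - 66\right)}{8} = 8 + \frac{2 U \left(-96\right)}{8} = 8 + \frac{\left(-192\right) U}{8} = 8 - 24 U$)
$f = 18216$ ($f = 9892 + 8324 = 18216$)
$H{\left(-10,-93 \right)} - f = \left(8 - -2232\right) - 18216 = \left(8 + 2232\right) - 18216 = 2240 - 18216 = -15976$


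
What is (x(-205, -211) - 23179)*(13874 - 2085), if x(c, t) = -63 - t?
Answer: -271512459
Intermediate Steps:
(x(-205, -211) - 23179)*(13874 - 2085) = ((-63 - 1*(-211)) - 23179)*(13874 - 2085) = ((-63 + 211) - 23179)*11789 = (148 - 23179)*11789 = -23031*11789 = -271512459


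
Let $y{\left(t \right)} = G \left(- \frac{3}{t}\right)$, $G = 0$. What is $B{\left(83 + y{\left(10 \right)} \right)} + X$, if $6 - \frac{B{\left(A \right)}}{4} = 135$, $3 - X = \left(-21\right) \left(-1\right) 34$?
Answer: $-1227$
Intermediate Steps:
$y{\left(t \right)} = 0$ ($y{\left(t \right)} = 0 \left(- \frac{3}{t}\right) = 0$)
$X = -711$ ($X = 3 - \left(-21\right) \left(-1\right) 34 = 3 - 21 \cdot 34 = 3 - 714 = -711$)
$B{\left(A \right)} = -516$ ($B{\left(A \right)} = 24 - 540 = -516$)
$B{\left(83 + y{\left(10 \right)} \right)} + X = -516 - 711 = -1227$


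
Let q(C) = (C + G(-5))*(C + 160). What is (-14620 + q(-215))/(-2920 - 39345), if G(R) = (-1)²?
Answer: 570/8453 ≈ 0.067432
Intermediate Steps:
G(R) = 1
q(C) = (1 + C)*(160 + C) (q(C) = (C + 1)*(C + 160) = (1 + C)*(160 + C))
(-14620 + q(-215))/(-2920 - 39345) = (-14620 + (160 + (-215)² + 161*(-215)))/(-2920 - 39345) = (-14620 + (160 + 46225 - 34615))/(-42265) = (-14620 + 11770)*(-1/42265) = -2850*(-1/42265) = 570/8453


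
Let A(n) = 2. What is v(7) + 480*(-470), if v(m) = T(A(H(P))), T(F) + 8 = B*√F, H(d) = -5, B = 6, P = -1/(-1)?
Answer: -225608 + 6*√2 ≈ -2.2560e+5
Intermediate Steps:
P = 1 (P = -1*(-1) = 1)
T(F) = -8 + 6*√F
v(m) = -8 + 6*√2
v(7) + 480*(-470) = (-8 + 6*√2) + 480*(-470) = (-8 + 6*√2) - 225600 = -225608 + 6*√2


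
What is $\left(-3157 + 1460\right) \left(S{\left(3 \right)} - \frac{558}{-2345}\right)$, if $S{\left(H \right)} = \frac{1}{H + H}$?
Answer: $- \frac{9661021}{14070} \approx -686.64$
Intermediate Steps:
$S{\left(H \right)} = \frac{1}{2 H}$
$\left(-3157 + 1460\right) \left(S{\left(3 \right)} - \frac{558}{-2345}\right) = \left(-3157 + 1460\right) \left(\frac{1}{2 \cdot 3} - \frac{558}{-2345}\right) = - 1697 \left(\frac{1}{2} \cdot \frac{1}{3} - - \frac{558}{2345}\right) = - 1697 \left(\frac{1}{6} + \frac{558}{2345}\right) = \left(-1697\right) \frac{5693}{14070} = - \frac{9661021}{14070}$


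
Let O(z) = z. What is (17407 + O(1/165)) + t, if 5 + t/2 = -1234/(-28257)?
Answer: 27037431754/1554135 ≈ 17397.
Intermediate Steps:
t = -280102/28257 (t = -10 + 2*(-1234/(-28257)) = -10 + 2*(-1234*(-1/28257)) = -10 + 2*(1234/28257) = -10 + 2468/28257 = -280102/28257 ≈ -9.9127)
(17407 + O(1/165)) + t = (17407 + 1/165) - 280102/28257 = 2872156/165 - 280102/28257 = 27037431754/1554135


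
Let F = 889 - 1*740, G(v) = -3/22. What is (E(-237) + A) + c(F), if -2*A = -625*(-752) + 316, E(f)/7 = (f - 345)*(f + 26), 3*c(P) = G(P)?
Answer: 13738031/22 ≈ 6.2446e+5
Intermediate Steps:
G(v) = -3/22 (G(v) = -3*1/22 = -3/22)
F = 149 (F = 889 - 740 = 149)
c(P) = -1/22 (c(P) = (⅓)*(-3/22) = -1/22)
E(f) = 7*(-345 + f)*(26 + f) (E(f) = 7*((f - 345)*(f + 26)) = 7*((-345 + f)*(26 + f)) = 7*(-345 + f)*(26 + f))
A = -235158 (A = -(-625*(-752) + 316)/2 = -(470000 + 316)/2 = -½*470316 = -235158)
(E(-237) + A) + c(F) = ((-62790 - 2233*(-237) + 7*(-237)²) - 235158) - 1/22 = ((-62790 + 529221 + 7*56169) - 235158) - 1/22 = ((-62790 + 529221 + 393183) - 235158) - 1/22 = (859614 - 235158) - 1/22 = 624456 - 1/22 = 13738031/22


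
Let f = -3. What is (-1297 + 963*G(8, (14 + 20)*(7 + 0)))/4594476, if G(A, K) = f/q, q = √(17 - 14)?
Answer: -1297/4594476 - 321*√3/1531492 ≈ -0.00064533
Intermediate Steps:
q = √3 ≈ 1.7320
G(A, K) = -√3 (G(A, K) = -3*√3/3 = -√3)
(-1297 + 963*G(8, (14 + 20)*(7 + 0)))/4594476 = (-1297 + 963*(-√3))/4594476 = (-1297 - 963*√3)*(1/4594476) = -1297/4594476 - 321*√3/1531492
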